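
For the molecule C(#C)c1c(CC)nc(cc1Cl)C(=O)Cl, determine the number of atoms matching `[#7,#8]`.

The query [#7,#8] means: nitrogen or oxygen (comma = OR).
Check the 14 heavy atoms by environment: 1× n (aromatic) → match; 5× c (aromatic) → no; 5× C → no; 1× O → match; 2× Cl → no.
Summing the matching environments: 1 + 1 = 2 matching atoms.

2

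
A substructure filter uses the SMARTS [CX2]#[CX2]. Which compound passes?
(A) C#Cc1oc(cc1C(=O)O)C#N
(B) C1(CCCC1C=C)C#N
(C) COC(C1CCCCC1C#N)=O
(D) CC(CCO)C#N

A

[CX2]#[CX2] describes a carbon-carbon triple bond (an alkyne).
(A) contains an ethynyl group (-C#CH), which satisfies every atom and bond constraint.
(B) has a nitrile (-C#N) but the triple bond is C#N, not C#C.
(C) has a nitrile (-C#N) but the triple bond is C#N, not C#C.
(D) has a nitrile (-C#N) but the triple bond is C#N, not C#C.
So the answer is (A).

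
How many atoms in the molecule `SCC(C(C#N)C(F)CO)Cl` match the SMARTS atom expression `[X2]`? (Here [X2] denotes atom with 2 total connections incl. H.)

3

Check the 11 heavy atoms by environment: 5× C (X4) → no; 1× S (X2) → match; 1× O (X2) → match; 1× Cl (X1) → no; 1× C (X2) → match; 1× N (X1) → no; 1× F (X1) → no.
Summing the matching environments: 1 + 1 + 1 = 3 matching atoms.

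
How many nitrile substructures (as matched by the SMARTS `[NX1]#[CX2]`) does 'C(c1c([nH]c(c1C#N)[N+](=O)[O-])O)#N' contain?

2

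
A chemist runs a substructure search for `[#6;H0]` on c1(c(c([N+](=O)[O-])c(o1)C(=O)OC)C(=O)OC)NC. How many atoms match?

6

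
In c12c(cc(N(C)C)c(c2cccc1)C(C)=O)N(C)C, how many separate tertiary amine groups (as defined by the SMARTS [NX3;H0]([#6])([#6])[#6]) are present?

2

[NX3;H0]([#6])([#6])[#6] is the SMARTS for a tertiary amine: a trivalent nitrogen with no H, bonded to three carbons.
The molecule carries 2 separate instances of a dimethylamino group (-N(CH3)2) meeting every constraint; each maps to a distinct set of atoms, giving 2 matches.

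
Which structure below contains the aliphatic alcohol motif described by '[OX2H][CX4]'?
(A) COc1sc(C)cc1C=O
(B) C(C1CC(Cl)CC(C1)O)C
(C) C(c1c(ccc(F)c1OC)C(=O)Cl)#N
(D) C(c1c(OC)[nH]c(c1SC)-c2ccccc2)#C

B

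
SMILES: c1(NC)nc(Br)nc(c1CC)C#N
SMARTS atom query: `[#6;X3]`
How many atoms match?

Check the 13 heavy atoms by environment: 2× n (aromatic, X2) → no; 4× c (aromatic, X3) → match; 3× C (X4) → no; 1× C (X2) → no; 1× N (X1) → no; 1× N (X3) → no; 1× Br (X1) → no.
That gives 4 matching atoms.

4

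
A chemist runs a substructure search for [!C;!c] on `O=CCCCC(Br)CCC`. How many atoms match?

2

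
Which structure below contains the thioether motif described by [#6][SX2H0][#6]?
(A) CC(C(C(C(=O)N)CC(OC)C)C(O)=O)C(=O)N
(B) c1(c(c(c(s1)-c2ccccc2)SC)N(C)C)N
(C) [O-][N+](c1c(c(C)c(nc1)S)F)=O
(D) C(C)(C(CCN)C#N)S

[#6][SX2H0][#6] describes an aliphatic sulfur bridging two carbons with no H on the sulfur (a thioether).
(A) has a methoxy ether (-OCH3) but the bridging atom is O, not S.
(B) contains a methylthio ether (-SCH3), which satisfies every atom and bond constraint.
(C) has a thiol (-SH) but the sulfur has H1, not H0 bridging two carbons.
(D) has a thiol (-SH) but the sulfur has H1, not H0 bridging two carbons.
So the answer is (B).

B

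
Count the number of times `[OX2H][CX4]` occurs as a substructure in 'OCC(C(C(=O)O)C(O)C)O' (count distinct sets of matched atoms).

3

[OX2H][CX4] is the SMARTS for an aliphatic alcohol: a hydroxyl oxygen bound to an sp3 (X4) carbon.
The molecule carries 3 separate instances of a hydroxyl group (-OH) meeting every constraint; each maps to a distinct set of atoms, giving 3 matches.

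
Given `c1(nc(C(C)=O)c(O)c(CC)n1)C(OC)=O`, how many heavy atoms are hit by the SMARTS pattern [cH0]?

4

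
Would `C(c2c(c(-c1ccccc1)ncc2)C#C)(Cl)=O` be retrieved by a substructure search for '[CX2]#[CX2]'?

Yes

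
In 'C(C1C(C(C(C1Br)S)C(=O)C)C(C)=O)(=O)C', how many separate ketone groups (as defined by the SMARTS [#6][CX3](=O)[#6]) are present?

[#6][CX3](=O)[#6] is the SMARTS for a ketone: a carbonyl carbon (no H) flanked by two carbons.
The molecule carries 3 separate instances of an acetyl/ketone group (-C(=O)CH3) meeting every constraint; each maps to a distinct set of atoms, giving 3 matches.

3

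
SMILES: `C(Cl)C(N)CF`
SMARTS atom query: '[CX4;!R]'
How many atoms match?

3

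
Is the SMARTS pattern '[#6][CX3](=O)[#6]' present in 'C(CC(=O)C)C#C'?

The pattern [#6][CX3](=O)[#6] describes a carbonyl carbon (no H) flanked by two carbons — a ketone.
The molecule carries an acetyl/ketone group (-C(=O)CH3), whose atoms satisfy every constraint of the query, so the pattern matches.

Yes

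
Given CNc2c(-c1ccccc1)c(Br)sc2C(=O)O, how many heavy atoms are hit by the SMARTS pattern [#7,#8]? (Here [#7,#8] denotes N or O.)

3

The query [#7,#8] means: nitrogen or oxygen (comma = OR).
Check the 17 heavy atoms by environment: 1× s (aromatic) → no; 10× c (aromatic) → no; 1× N → match; 2× C → no; 2× O → match; 1× Br → no.
Summing the matching environments: 1 + 2 = 3 matching atoms.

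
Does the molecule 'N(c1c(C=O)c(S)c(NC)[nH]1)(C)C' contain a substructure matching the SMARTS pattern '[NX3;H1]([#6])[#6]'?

Yes

The pattern [NX3;H1]([#6])[#6] describes a trivalent nitrogen with one H, bonded to two carbons — a secondary amine.
The molecule carries an N-methylamino group (-NHCH3), whose atoms satisfy every constraint of the query, so the pattern matches.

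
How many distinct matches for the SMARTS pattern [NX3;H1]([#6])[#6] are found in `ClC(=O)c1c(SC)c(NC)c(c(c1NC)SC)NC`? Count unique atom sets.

3

[NX3;H1]([#6])[#6] is the SMARTS for a secondary amine: a trivalent nitrogen with one H, bonded to two carbons.
The molecule carries 3 separate instances of an N-methylamino group (-NHCH3) meeting every constraint; each maps to a distinct set of atoms, giving 3 matches.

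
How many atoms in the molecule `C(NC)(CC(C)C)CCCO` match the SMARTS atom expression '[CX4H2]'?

The query [CX4H2] means: sp3 carbon (X4) with exactly two hydrogens.
Check the 11 heavy atoms by environment: 3× C (H3, X4) → no; 2× C (H1, X4) → no; 4× C (H2, X4) → match; 1× O (H1, X2) → no; 1× N (H1, X3) → no.
That gives 4 matching atoms.

4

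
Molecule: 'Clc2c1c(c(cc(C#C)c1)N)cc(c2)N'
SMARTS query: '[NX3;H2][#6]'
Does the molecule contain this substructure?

Yes

The pattern [NX3;H2][#6] describes a trivalent nitrogen with two H attached to carbon — a primary amine.
The molecule carries a primary amino group (-NH2), whose atoms satisfy every constraint of the query, so the pattern matches.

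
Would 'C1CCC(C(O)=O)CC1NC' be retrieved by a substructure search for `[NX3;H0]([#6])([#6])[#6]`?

No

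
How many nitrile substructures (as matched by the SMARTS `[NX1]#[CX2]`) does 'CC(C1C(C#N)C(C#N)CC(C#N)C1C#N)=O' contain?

[NX1]#[CX2] is the SMARTS for a nitrile: a nitrogen triple-bonded to a two-connected carbon.
The molecule carries 4 separate instances of a nitrile (-C#N) meeting every constraint; each maps to a distinct set of atoms, giving 4 matches.

4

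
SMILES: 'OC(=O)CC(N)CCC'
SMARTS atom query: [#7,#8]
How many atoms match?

3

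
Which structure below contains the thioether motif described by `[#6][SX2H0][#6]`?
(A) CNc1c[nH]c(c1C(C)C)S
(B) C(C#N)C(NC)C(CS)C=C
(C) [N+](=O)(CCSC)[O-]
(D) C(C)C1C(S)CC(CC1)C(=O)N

C

[#6][SX2H0][#6] describes an aliphatic sulfur bridging two carbons with no H on the sulfur (a thioether).
(A) has a thiol (-SH) but the sulfur has H1, not H0 bridging two carbons.
(B) has a thiol (-SH) but the sulfur has H1, not H0 bridging two carbons.
(C) contains a methylthio ether (-SCH3), which satisfies every atom and bond constraint.
(D) has a thiol (-SH) but the sulfur has H1, not H0 bridging two carbons.
So the answer is (C).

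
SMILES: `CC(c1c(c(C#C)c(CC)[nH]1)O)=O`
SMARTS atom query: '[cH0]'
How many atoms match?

The query [cH0] means: aromatic carbon with no attached hydrogen (substituted or ring-fusion).
Check the 13 heavy atoms by environment: 1× n (aromatic, H1) → no; 4× c (aromatic, H0) → match; 2× C (H0) → no; 1× C (H1) → no; 1× O (H1) → no; 1× O (H0) → no; 2× C (H3) → no; 1× C (H2) → no.
That gives 4 matching atoms.

4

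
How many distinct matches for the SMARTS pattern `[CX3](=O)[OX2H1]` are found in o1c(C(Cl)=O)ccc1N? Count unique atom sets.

[CX3](=O)[OX2H1] is the SMARTS for a carboxylic acid: an sp2 carbon double-bonded to O and single-bonded to an -OH oxygen.
The molecule has an acyl chloride (-C(=O)Cl), but the carbonyl is bonded to Cl, not to an -OH oxygen; nothing else fits, so there are 0 matches.

0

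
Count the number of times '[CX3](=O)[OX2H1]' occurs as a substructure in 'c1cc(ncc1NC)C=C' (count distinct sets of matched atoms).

[CX3](=O)[OX2H1] is the SMARTS for a carboxylic acid: an sp2 carbon double-bonded to O and single-bonded to an -OH oxygen.
No fragment in the molecule satisfies every constraint, giving 0 matches.

0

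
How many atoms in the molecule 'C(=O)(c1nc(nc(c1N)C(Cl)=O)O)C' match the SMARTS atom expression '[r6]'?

6

The query [r6] means: r6 matches atoms in a six-membered ring.
Check the 14 heavy atoms by environment: 2× n (aromatic, in 6-ring) → match; 4× c (aromatic, in 6-ring) → match; 1× N (acyclic) → no; 3× C (acyclic) → no; 3× O (acyclic) → no; 1× Cl (acyclic) → no.
Summing the matching environments: 2 + 4 = 6 matching atoms.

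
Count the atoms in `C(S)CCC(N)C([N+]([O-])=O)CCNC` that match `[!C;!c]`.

6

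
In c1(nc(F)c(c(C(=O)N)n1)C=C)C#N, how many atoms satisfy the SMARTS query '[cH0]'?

4

The query [cH0] means: aromatic carbon with no attached hydrogen (substituted or ring-fusion).
Check the 14 heavy atoms by environment: 2× n (aromatic, H0) → no; 4× c (aromatic, H0) → match; 1× C (H1) → no; 1× C (H2) → no; 2× C (H0) → no; 1× O (H0) → no; 1× N (H2) → no; 1× F (H0) → no; 1× N (H0) → no.
That gives 4 matching atoms.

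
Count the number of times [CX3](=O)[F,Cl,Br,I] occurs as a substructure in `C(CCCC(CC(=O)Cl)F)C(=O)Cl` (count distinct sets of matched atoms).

[CX3](=O)[F,Cl,Br,I] is the SMARTS for an acyl halide: a carbonyl carbon bonded to a halogen.
The molecule carries 2 separate instances of an acyl chloride (-C(=O)Cl) meeting every constraint; each maps to a distinct set of atoms, giving 2 matches.

2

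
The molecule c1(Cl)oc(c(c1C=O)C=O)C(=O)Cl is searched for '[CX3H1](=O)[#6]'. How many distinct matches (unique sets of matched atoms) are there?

2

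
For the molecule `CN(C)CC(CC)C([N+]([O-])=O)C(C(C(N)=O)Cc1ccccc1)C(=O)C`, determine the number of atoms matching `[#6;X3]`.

8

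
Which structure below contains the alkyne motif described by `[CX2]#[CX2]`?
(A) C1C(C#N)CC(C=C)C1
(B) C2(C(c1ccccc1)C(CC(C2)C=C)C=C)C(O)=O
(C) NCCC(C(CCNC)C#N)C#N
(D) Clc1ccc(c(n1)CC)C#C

D

[CX2]#[CX2] describes a carbon-carbon triple bond (an alkyne).
(A) has a nitrile (-C#N) but the triple bond is C#N, not C#C.
(B) has a vinyl group (-CH=CH2) but the C=C is a double bond; both carbons are CX3, not CX2.
(C) has a nitrile (-C#N) but the triple bond is C#N, not C#C.
(D) contains an ethynyl group (-C#CH), which satisfies every atom and bond constraint.
So the answer is (D).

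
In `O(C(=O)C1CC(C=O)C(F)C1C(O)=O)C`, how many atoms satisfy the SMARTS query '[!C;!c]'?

6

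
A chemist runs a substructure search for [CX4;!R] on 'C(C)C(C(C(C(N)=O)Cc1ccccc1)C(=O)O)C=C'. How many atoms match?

6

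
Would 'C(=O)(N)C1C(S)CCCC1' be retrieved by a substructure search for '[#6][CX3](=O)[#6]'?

No

The pattern [#6][CX3](=O)[#6] describes a carbonyl carbon (no H) flanked by two carbons — a ketone.
The closest candidate here is a primary amide (-C(=O)NH2), but one neighbour of the carbonyl carbon is N, not C. No other fragment satisfies the full query, so there is no match.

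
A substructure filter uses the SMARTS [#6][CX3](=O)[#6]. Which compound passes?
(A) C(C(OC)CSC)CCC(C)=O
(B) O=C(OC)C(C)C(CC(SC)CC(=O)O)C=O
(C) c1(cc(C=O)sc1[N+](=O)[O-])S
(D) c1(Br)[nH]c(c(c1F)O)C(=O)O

[#6][CX3](=O)[#6] describes a carbonyl carbon (no H) flanked by two carbons (a ketone).
(A) contains an acetyl/ketone group (-C(=O)CH3), which satisfies every atom and bond constraint.
(B) has a carboxylic acid group (-C(=O)OH) but one neighbour of the carbonyl carbon is O, not C.
(C) has an aldehyde (-CHO) but the carbonyl carbon has H1, so it is not flanked by two carbons.
(D) has a carboxylic acid group (-C(=O)OH) but one neighbour of the carbonyl carbon is O, not C.
So the answer is (A).

A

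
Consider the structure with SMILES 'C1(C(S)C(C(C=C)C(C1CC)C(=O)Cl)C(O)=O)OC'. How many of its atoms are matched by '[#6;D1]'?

3

Check the 19 heavy atoms by environment: 8× C (D3) → no; 3× O (D1) → no; 1× S (D1) → no; 1× O (D2) → no; 3× C (D1) → match; 2× C (D2) → no; 1× Cl (D1) → no.
That gives 3 matching atoms.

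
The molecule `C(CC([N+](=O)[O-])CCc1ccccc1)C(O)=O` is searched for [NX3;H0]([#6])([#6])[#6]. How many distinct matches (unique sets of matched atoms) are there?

[NX3;H0]([#6])([#6])[#6] is the SMARTS for a tertiary amine: a trivalent nitrogen with no H, bonded to three carbons.
No fragment in the molecule satisfies every constraint, giving 0 matches.

0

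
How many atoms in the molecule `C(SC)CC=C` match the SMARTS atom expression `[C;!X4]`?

Check the 6 heavy atoms by environment: 3× C (X4) → no; 1× S (X2) → no; 2× C (X3) → match.
That gives 2 matching atoms.

2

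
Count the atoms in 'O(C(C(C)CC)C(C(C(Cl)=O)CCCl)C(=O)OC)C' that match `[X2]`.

2

The query [X2] means: any atom with exactly two total connections (bonds + H).
Check the 19 heavy atoms by environment: 11× C (X4) → no; 2× C (X3) → no; 2× O (X1) → no; 2× O (X2) → match; 2× Cl (X1) → no.
That gives 2 matching atoms.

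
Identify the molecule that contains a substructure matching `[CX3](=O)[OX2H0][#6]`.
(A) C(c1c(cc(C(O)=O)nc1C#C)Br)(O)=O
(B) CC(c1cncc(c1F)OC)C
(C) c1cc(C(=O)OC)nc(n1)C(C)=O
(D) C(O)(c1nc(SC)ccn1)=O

C

[CX3](=O)[OX2H0][#6] describes a carbonyl carbon bonded to an oxygen that is itself bonded to carbon (no H on that O) (an ester).
(A) has a carboxylic acid group (-C(=O)OH) but the singly-bonded O carries H (OX2H1, not H0).
(B) has a methoxy ether (-OCH3) but the ether oxygen is not adjacent to a C=O carbon.
(C) contains a methyl-ester group (-C(=O)OCH3), which satisfies every atom and bond constraint.
(D) has a carboxylic acid group (-C(=O)OH) but the singly-bonded O carries H (OX2H1, not H0).
So the answer is (C).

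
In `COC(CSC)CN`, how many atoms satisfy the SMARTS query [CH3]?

2

The query [CH3] means: aliphatic carbon with exactly three hydrogens.
Check the 8 heavy atoms by environment: 2× C (H2) → no; 1× C (H1) → no; 1× S (H0) → no; 2× C (H3) → match; 1× N (H2) → no; 1× O (H0) → no.
That gives 2 matching atoms.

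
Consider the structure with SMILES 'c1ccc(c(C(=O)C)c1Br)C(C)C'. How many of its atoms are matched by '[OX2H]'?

Check the 13 heavy atoms by environment: 3× c (aromatic, H1, X3) → no; 3× c (aromatic, H0, X3) → no; 1× C (H1, X4) → no; 3× C (H3, X4) → no; 1× C (H0, X3) → no; 1× O (H0, X1) → no; 1× Br (H0, X1) → no.
No environment satisfies the query, so 0 matching atoms.

0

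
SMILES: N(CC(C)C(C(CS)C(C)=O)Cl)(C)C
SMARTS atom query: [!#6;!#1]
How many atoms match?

4

The query [!#6;!#1] means: not carbon and not hydrogen — any heteroatom.
Check the 14 heavy atoms by environment: 10× C → no; 1× Cl → match; 1× N → match; 1× O → match; 1× S → match.
Summing the matching environments: 1 + 1 + 1 + 1 = 4 matching atoms.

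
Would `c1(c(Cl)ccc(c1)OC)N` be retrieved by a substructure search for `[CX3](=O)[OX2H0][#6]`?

No

The pattern [CX3](=O)[OX2H0][#6] describes a carbonyl carbon bonded to an oxygen that is itself bonded to carbon (no H on that O) — an ester.
The closest candidate here is a methoxy ether (-OCH3), but the ether oxygen is not adjacent to a C=O carbon. No other fragment satisfies the full query, so there is no match.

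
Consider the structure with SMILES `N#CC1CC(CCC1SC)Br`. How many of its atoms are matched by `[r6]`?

6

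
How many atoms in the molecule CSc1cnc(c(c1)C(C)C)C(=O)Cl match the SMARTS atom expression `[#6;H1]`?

3

The query [#6;H1] means: any carbon bearing exactly one hydrogen.
Check the 14 heavy atoms by environment: 1× n (aromatic, H0) → no; 3× c (aromatic, H0) → no; 2× c (aromatic, H1) → match; 1× S (H0) → no; 3× C (H3) → no; 1× C (H0) → no; 1× O (H0) → no; 1× Cl (H0) → no; 1× C (H1) → match.
Summing the matching environments: 2 + 1 = 3 matching atoms.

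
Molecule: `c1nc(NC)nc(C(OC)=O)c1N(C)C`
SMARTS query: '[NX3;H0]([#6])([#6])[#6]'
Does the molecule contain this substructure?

Yes

The pattern [NX3;H0]([#6])([#6])[#6] describes a trivalent nitrogen with no H, bonded to three carbons — a tertiary amine.
The molecule carries a dimethylamino group (-N(CH3)2), whose atoms satisfy every constraint of the query, so the pattern matches.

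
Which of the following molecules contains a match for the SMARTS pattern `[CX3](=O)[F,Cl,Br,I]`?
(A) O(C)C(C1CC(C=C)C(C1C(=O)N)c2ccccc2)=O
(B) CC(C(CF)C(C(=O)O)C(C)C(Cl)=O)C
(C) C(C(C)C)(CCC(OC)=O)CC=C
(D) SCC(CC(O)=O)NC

B

[CX3](=O)[F,Cl,Br,I] describes a carbonyl carbon bonded to a halogen (an acyl halide).
(A) has a methyl-ester group (-C(=O)OCH3) but the carbonyl is bonded to -O-C, not to a halogen.
(B) contains an acyl chloride (-C(=O)Cl), which satisfies every atom and bond constraint.
(C) has a methyl-ester group (-C(=O)OCH3) but the carbonyl is bonded to -O-C, not to a halogen.
(D) has a carboxylic acid group (-C(=O)OH) but the carbonyl is bonded to -OH, not to a halogen.
So the answer is (B).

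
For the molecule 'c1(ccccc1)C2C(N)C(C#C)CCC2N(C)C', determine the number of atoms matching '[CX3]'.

The query [CX3] means: C with X3: aliphatic carbon with exactly 3 total connections.
Check the 18 heavy atoms by environment: 8× C (X4) → no; 6× c (aromatic, X3) → no; 2× N (X3) → no; 2× C (X2) → no.
No environment satisfies the query, so 0 matching atoms.

0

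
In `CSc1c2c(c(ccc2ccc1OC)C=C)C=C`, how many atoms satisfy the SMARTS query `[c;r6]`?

Check the 18 heavy atoms by environment: 10× c (aromatic, in 6-ring) → match; 1× S (acyclic) → no; 6× C (acyclic) → no; 1× O (acyclic) → no.
That gives 10 matching atoms.

10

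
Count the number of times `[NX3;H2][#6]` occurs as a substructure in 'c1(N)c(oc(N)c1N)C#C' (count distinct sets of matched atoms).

3

[NX3;H2][#6] is the SMARTS for a primary amine: a trivalent nitrogen with two H attached to carbon.
The molecule carries 3 separate instances of a primary amino group (-NH2) meeting every constraint; each maps to a distinct set of atoms, giving 3 matches.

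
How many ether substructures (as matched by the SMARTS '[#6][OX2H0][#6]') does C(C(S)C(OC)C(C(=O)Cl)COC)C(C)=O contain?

[#6][OX2H0][#6] is the SMARTS for an ether: an aliphatic oxygen bridging two carbons with no H on the oxygen.
The molecule carries 2 separate instances of a methoxy ether (-OCH3) meeting every constraint; each maps to a distinct set of atoms, giving 2 matches.

2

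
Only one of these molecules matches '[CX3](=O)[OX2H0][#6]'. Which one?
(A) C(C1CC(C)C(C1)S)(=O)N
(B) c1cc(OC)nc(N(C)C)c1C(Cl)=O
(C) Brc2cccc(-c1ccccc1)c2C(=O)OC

C

[CX3](=O)[OX2H0][#6] describes a carbonyl carbon bonded to an oxygen that is itself bonded to carbon (no H on that O) (an ester).
(A) has a primary amide (-C(=O)NH2) but the carbonyl is bonded to N, not to an O-C linkage.
(B) has a methoxy ether (-OCH3) but the ether oxygen is not adjacent to a C=O carbon.
(C) contains a methyl-ester group (-C(=O)OCH3), which satisfies every atom and bond constraint.
So the answer is (C).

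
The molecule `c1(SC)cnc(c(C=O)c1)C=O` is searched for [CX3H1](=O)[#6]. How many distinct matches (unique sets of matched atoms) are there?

2

[CX3H1](=O)[#6] is the SMARTS for an aldehyde: an sp2 carbon with one H, double-bonded to O and single-bonded to carbon.
The molecule carries 2 separate instances of an aldehyde (-CHO) meeting every constraint; each maps to a distinct set of atoms, giving 2 matches.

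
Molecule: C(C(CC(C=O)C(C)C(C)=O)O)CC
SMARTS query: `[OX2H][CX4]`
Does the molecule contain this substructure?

Yes

The pattern [OX2H][CX4] describes a hydroxyl oxygen bound to an sp3 (X4) carbon — an aliphatic alcohol.
The molecule carries a hydroxyl group (-OH), whose atoms satisfy every constraint of the query, so the pattern matches.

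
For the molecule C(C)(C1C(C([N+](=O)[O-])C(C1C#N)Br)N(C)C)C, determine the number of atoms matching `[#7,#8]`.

5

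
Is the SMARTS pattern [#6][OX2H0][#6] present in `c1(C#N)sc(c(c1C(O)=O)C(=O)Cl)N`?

The pattern [#6][OX2H0][#6] describes an aliphatic oxygen bridging two carbons with no H on the oxygen — an ether.
The closest candidate here is a carboxylic acid group (-C(=O)OH), but the -OH oxygen has H1; the =O is OX1, not OX2. No other fragment satisfies the full query, so there is no match.

No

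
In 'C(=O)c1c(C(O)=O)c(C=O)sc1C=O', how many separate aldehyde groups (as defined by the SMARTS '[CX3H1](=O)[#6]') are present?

3

[CX3H1](=O)[#6] is the SMARTS for an aldehyde: an sp2 carbon with one H, double-bonded to O and single-bonded to carbon.
The molecule carries 3 separate instances of an aldehyde (-CHO) meeting every constraint; each maps to a distinct set of atoms, giving 3 matches.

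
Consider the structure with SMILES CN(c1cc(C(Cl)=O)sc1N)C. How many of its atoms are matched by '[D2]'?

2

The query [D2] means: atom with exactly two heavy-atom neighbours.
Check the 12 heavy atoms by environment: 1× s (aromatic, D2) → match; 3× c (aromatic, D3) → no; 1× c (aromatic, D2) → match; 1× C (D3) → no; 1× O (D1) → no; 1× Cl (D1) → no; 1× N (D1) → no; 1× N (D3) → no; 2× C (D1) → no.
Summing the matching environments: 1 + 1 = 2 matching atoms.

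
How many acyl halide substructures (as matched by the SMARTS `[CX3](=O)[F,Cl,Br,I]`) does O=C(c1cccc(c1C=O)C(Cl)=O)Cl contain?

2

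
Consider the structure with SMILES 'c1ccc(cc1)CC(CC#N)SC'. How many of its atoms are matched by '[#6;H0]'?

2

The query [#6;H0] means: any carbon with no attached hydrogen.
Check the 13 heavy atoms by environment: 2× C (H2) → no; 1× C (H1) → no; 1× C (H0) → match; 1× N (H0) → no; 1× c (aromatic, H0) → match; 5× c (aromatic, H1) → no; 1× S (H0) → no; 1× C (H3) → no.
Summing the matching environments: 1 + 1 = 2 matching atoms.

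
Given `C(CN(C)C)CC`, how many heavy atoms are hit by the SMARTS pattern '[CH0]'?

0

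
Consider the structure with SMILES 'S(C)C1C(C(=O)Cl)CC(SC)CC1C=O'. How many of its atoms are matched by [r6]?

6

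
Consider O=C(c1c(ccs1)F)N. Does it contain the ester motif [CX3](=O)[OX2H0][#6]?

No

The pattern [CX3](=O)[OX2H0][#6] describes a carbonyl carbon bonded to an oxygen that is itself bonded to carbon (no H on that O) — an ester.
The closest candidate here is a primary amide (-C(=O)NH2), but the carbonyl is bonded to N, not to an O-C linkage. No other fragment satisfies the full query, so there is no match.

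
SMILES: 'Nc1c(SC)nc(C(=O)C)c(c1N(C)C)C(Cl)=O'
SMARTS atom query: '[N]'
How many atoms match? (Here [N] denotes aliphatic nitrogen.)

2

Check the 18 heavy atoms by environment: 1× n (aromatic) → no; 5× c (aromatic) → no; 1× S → no; 6× C → no; 2× N → match; 2× O → no; 1× Cl → no.
That gives 2 matching atoms.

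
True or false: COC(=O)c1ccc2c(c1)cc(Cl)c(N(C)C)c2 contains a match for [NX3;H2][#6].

False

The pattern [NX3;H2][#6] describes a trivalent nitrogen with two H attached to carbon — a primary amine.
The closest candidate here is a dimethylamino group (-N(CH3)2), but the nitrogen has H0, not H2. No other fragment satisfies the full query, so there is no match.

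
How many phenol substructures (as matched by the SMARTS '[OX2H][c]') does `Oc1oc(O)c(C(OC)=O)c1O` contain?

3

[OX2H][c] is the SMARTS for a phenol: a hydroxyl oxygen attached to an aromatic carbon.
The molecule carries 3 separate instances of a hydroxyl group (-OH) meeting every constraint; each maps to a distinct set of atoms, giving 3 matches.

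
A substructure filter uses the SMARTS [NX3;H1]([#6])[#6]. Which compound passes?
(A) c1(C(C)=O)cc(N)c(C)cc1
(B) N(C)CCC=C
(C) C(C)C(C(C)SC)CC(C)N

[NX3;H1]([#6])[#6] describes a trivalent nitrogen with one H, bonded to two carbons (a secondary amine).
(A) has a primary amino group (-NH2) but the nitrogen has H2 and only one carbon neighbour.
(B) contains an N-methylamino group (-NHCH3), which satisfies every atom and bond constraint.
(C) has a primary amino group (-NH2) but the nitrogen has H2 and only one carbon neighbour.
So the answer is (B).

B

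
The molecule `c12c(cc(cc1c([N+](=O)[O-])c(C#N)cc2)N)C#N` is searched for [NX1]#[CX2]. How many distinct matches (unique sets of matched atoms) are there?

[NX1]#[CX2] is the SMARTS for a nitrile: a nitrogen triple-bonded to a two-connected carbon.
The molecule carries 2 separate instances of a nitrile (-C#N) meeting every constraint; each maps to a distinct set of atoms, giving 2 matches.

2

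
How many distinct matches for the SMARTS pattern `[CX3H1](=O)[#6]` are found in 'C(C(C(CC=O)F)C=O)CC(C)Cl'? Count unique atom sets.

[CX3H1](=O)[#6] is the SMARTS for an aldehyde: an sp2 carbon with one H, double-bonded to O and single-bonded to carbon.
The molecule carries 2 separate instances of an aldehyde (-CHO) meeting every constraint; each maps to a distinct set of atoms, giving 2 matches.

2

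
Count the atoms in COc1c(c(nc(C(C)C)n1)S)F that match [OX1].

The query [OX1] means: aliphatic oxygen with one total connection — typically a carbonyl =O or an oxide.
Check the 13 heavy atoms by environment: 2× n (aromatic, X2) → no; 4× c (aromatic, X3) → no; 1× O (X2) → no; 4× C (X4) → no; 1× F (X1) → no; 1× S (X2) → no.
No environment satisfies the query, so 0 matching atoms.

0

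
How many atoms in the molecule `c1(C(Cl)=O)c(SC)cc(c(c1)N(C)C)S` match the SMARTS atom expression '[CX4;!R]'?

3

The query [CX4;!R] means: aliphatic carbon with four total connections, not in a ring.
Check the 15 heavy atoms by environment: 6× c (aromatic, X3, in 6-ring) → no; 2× S (X2, acyclic) → no; 1× N (X3, acyclic) → no; 3× C (X4, acyclic) → match; 1× C (X3, acyclic) → no; 1× O (X1, acyclic) → no; 1× Cl (X1, acyclic) → no.
That gives 3 matching atoms.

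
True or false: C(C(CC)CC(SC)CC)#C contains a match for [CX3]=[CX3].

False

The pattern [CX3]=[CX3] describes a non-aromatic C=C double bond between two sp2 carbons — an alkene.
The closest candidate here is an ethynyl group (-C#CH), but the C-C bond is a triple bond, not a double bond. No other fragment satisfies the full query, so there is no match.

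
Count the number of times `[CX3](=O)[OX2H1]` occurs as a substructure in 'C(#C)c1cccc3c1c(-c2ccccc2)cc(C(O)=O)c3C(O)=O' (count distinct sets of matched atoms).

2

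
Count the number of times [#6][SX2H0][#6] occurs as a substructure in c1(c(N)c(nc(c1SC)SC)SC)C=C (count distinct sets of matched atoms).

[#6][SX2H0][#6] is the SMARTS for a thioether: an aliphatic sulfur bridging two carbons with no H on the sulfur.
The molecule carries 3 separate instances of a methylthio ether (-SCH3) meeting every constraint; each maps to a distinct set of atoms, giving 3 matches.

3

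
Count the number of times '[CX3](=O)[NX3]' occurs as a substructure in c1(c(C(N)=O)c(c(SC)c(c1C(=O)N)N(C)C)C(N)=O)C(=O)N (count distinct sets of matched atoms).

4

[CX3](=O)[NX3] is the SMARTS for an amide: a carbonyl carbon bonded to a trivalent nitrogen.
The molecule carries 4 separate instances of a primary amide (-C(=O)NH2) meeting every constraint; each maps to a distinct set of atoms, giving 4 matches.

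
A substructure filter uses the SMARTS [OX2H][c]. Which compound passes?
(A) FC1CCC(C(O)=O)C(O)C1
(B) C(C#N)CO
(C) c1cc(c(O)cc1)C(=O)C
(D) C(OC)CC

C

[OX2H][c] describes a hydroxyl oxygen attached to an aromatic carbon (a phenol).
(A) has a hydroxyl group (-OH) but the -OH is on an aliphatic carbon, not an aromatic c.
(B) has a hydroxyl group (-OH) but the -OH is on an aliphatic carbon, not an aromatic c.
(C) contains a hydroxyl group (-OH), which satisfies every atom and bond constraint.
(D) has a methoxy ether (-OCH3) but the oxygen has H0, not H1.
So the answer is (C).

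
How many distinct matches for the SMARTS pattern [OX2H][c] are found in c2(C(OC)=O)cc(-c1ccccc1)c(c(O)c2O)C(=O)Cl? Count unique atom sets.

[OX2H][c] is the SMARTS for a phenol: a hydroxyl oxygen attached to an aromatic carbon.
The molecule carries 2 separate instances of a hydroxyl group (-OH) meeting every constraint; each maps to a distinct set of atoms, giving 2 matches.

2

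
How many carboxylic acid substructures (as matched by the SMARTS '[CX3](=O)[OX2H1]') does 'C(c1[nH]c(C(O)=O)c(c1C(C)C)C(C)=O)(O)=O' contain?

[CX3](=O)[OX2H1] is the SMARTS for a carboxylic acid: an sp2 carbon double-bonded to O and single-bonded to an -OH oxygen.
The molecule carries 2 separate instances of a carboxylic acid group (-C(=O)OH) meeting every constraint; each maps to a distinct set of atoms, giving 2 matches.

2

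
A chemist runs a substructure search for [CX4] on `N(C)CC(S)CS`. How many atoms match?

4

Check the 7 heavy atoms by environment: 4× C (X4) → match; 2× S (X2) → no; 1× N (X3) → no.
That gives 4 matching atoms.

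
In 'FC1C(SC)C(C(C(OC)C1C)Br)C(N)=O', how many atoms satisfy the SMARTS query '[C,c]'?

10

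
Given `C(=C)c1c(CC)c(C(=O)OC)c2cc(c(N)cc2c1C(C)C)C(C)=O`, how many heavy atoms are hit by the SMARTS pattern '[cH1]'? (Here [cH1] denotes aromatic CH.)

2

The query [cH1] means: aromatic carbon bearing exactly one hydrogen.
Check the 25 heavy atoms by environment: 8× c (aromatic, H0) → no; 2× c (aromatic, H1) → match; 1× N (H2) → no; 2× C (H2) → no; 5× C (H3) → no; 2× C (H0) → no; 3× O (H0) → no; 2× C (H1) → no.
That gives 2 matching atoms.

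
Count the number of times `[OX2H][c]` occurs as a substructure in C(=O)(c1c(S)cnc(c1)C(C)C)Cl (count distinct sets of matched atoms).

0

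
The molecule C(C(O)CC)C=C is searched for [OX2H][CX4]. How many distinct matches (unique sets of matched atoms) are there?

1

[OX2H][CX4] is the SMARTS for an aliphatic alcohol: a hydroxyl oxygen bound to an sp3 (X4) carbon.
Exactly one fragment in the molecule meets all constraints, giving 1 match.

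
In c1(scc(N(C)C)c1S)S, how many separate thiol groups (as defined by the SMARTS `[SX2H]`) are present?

2

[SX2H] is the SMARTS for a thiol: an aliphatic sulfur with two connections, one being H.
The molecule carries 2 separate instances of a thiol (-SH) meeting every constraint; each maps to a distinct set of atoms, giving 2 matches.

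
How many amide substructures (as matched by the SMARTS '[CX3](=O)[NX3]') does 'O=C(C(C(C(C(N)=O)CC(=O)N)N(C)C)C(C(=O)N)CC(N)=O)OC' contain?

4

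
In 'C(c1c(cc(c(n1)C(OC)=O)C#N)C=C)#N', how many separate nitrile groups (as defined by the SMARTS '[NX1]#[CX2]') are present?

2

[NX1]#[CX2] is the SMARTS for a nitrile: a nitrogen triple-bonded to a two-connected carbon.
The molecule carries 2 separate instances of a nitrile (-C#N) meeting every constraint; each maps to a distinct set of atoms, giving 2 matches.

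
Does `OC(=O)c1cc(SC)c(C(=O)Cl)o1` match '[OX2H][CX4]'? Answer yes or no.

The pattern [OX2H][CX4] describes a hydroxyl oxygen bound to an sp3 (X4) carbon — an aliphatic alcohol.
The closest candidate here is a carboxylic acid group (-C(=O)OH), but the -OH is on a CX3 carbonyl carbon, not a CX4 carbon. No other fragment satisfies the full query, so there is no match.

No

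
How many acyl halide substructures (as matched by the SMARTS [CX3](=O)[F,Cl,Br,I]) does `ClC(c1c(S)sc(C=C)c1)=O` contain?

1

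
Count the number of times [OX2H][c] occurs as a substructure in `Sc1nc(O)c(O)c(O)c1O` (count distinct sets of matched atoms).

4

[OX2H][c] is the SMARTS for a phenol: a hydroxyl oxygen attached to an aromatic carbon.
The molecule carries 4 separate instances of a hydroxyl group (-OH) meeting every constraint; each maps to a distinct set of atoms, giving 4 matches.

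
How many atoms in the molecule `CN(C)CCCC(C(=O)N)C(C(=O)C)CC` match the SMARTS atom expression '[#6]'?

12

The query [#6] means: #6 matches any atom with atomic number 6 (carbon, aromatic or aliphatic).
Check the 16 heavy atoms by environment: 12× C → match; 2× O → no; 2× N → no.
That gives 12 matching atoms.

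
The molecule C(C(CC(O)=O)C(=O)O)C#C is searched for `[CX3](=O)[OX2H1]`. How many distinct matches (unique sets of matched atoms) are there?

2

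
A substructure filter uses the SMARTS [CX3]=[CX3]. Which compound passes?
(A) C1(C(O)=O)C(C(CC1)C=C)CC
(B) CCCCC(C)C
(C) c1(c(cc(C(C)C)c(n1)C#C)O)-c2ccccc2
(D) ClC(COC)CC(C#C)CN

A

[CX3]=[CX3] describes a non-aromatic C=C double bond between two sp2 carbons (an alkene).
(A) contains a vinyl group (-CH=CH2), which satisfies every atom and bond constraint.
(B) has an ethyl group (-CH2CH3) but its C-C bond is a single bond between CX4 carbons, not CX3=CX3.
(C) has an ethynyl group (-C#CH) but the C-C bond is a triple bond, not a double bond.
(D) has an ethynyl group (-C#CH) but the C-C bond is a triple bond, not a double bond.
So the answer is (A).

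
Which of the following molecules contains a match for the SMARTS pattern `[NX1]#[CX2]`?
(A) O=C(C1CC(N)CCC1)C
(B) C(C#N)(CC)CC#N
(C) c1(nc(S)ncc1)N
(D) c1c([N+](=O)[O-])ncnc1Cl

[NX1]#[CX2] describes a nitrogen triple-bonded to a two-connected carbon (a nitrile).
(A) has a primary amino group (-NH2) but the nitrogen is NX3 (three connections), not NX1 triple-bonded.
(B) contains a nitrile (-C#N), which satisfies every atom and bond constraint.
(C) has a primary amino group (-NH2) but the nitrogen is NX3 (three connections), not NX1 triple-bonded.
(D) has a nitro group (-[N+](=O)[O-]) but there is no C#N triple bond.
So the answer is (B).

B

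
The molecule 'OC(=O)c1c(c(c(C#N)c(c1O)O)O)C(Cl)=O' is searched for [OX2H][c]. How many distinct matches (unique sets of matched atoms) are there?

[OX2H][c] is the SMARTS for a phenol: a hydroxyl oxygen attached to an aromatic carbon.
The molecule carries 3 separate instances of a hydroxyl group (-OH) meeting every constraint; each maps to a distinct set of atoms, giving 3 matches.

3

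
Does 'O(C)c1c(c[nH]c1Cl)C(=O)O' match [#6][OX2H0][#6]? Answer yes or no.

The pattern [#6][OX2H0][#6] describes an aliphatic oxygen bridging two carbons with no H on the oxygen — an ether.
The molecule carries a methoxy ether (-OCH3), whose atoms satisfy every constraint of the query, so the pattern matches.

Yes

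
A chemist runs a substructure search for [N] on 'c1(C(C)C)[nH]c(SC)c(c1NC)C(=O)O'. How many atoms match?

The query [N] means: uppercase N matches aliphatic (non-aromatic) nitrogen only.
Check the 15 heavy atoms by environment: 1× n (aromatic) → no; 4× c (aromatic) → no; 1× N → match; 6× C → no; 2× O → no; 1× S → no.
That gives 1 matching atom.

1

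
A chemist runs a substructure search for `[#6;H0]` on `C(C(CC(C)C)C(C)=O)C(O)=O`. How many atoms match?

2

The query [#6;H0] means: any carbon with no attached hydrogen.
Check the 12 heavy atoms by environment: 2× C (H2) → no; 2× C (H1) → no; 3× C (H3) → no; 2× C (H0) → match; 2× O (H0) → no; 1× O (H1) → no.
That gives 2 matching atoms.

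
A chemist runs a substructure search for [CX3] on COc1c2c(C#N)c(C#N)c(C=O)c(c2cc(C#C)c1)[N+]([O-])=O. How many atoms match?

1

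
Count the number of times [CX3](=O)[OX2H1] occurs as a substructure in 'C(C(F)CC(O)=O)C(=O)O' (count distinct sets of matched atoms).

2

[CX3](=O)[OX2H1] is the SMARTS for a carboxylic acid: an sp2 carbon double-bonded to O and single-bonded to an -OH oxygen.
The molecule carries 2 separate instances of a carboxylic acid group (-C(=O)OH) meeting every constraint; each maps to a distinct set of atoms, giving 2 matches.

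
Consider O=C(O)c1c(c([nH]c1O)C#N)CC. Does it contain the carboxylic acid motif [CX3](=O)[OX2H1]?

Yes

The pattern [CX3](=O)[OX2H1] describes an sp2 carbon double-bonded to O and single-bonded to an -OH oxygen — a carboxylic acid.
The molecule carries a carboxylic acid group (-C(=O)OH), whose atoms satisfy every constraint of the query, so the pattern matches.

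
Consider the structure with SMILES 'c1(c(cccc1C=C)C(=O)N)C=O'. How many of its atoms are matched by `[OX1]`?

Check the 13 heavy atoms by environment: 6× c (aromatic, X3) → no; 4× C (X3) → no; 2× O (X1) → match; 1× N (X3) → no.
That gives 2 matching atoms.

2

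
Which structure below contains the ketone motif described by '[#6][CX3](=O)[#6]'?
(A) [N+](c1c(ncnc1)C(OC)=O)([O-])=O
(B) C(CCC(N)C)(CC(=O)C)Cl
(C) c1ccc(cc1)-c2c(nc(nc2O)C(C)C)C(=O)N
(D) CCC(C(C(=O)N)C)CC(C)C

B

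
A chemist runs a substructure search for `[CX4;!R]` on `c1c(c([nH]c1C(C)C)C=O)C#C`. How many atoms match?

The query [CX4;!R] means: aliphatic carbon with four total connections, not in a ring.
Check the 12 heavy atoms by environment: 1× n (aromatic, X3, in 5-ring) → no; 4× c (aromatic, X3, in 5-ring) → no; 1× C (X3, acyclic) → no; 1× O (X1, acyclic) → no; 2× C (X2, acyclic) → no; 3× C (X4, acyclic) → match.
That gives 3 matching atoms.

3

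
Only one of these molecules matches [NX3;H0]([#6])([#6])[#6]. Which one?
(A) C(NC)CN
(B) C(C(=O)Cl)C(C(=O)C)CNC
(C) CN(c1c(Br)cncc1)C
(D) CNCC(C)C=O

C

[NX3;H0]([#6])([#6])[#6] describes a trivalent nitrogen with no H, bonded to three carbons (a tertiary amine).
(A) has a primary amino group (-NH2) but the nitrogen has H2, not H0 with three carbons.
(B) has an N-methylamino group (-NHCH3) but the nitrogen still has one H (H1), not H0.
(C) contains a dimethylamino group (-N(CH3)2), which satisfies every atom and bond constraint.
(D) has an N-methylamino group (-NHCH3) but the nitrogen still has one H (H1), not H0.
So the answer is (C).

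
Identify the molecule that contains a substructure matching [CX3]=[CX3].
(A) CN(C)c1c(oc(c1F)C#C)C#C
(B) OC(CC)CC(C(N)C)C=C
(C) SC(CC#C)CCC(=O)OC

B

[CX3]=[CX3] describes a non-aromatic C=C double bond between two sp2 carbons (an alkene).
(A) has an ethynyl group (-C#CH) but the C-C bond is a triple bond, not a double bond.
(B) contains a vinyl group (-CH=CH2), which satisfies every atom and bond constraint.
(C) has an ethynyl group (-C#CH) but the C-C bond is a triple bond, not a double bond.
So the answer is (B).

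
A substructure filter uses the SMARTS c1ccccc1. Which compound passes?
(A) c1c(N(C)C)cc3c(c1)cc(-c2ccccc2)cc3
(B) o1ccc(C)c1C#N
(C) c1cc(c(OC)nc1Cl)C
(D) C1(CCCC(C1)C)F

A

c1ccccc1 describes six aromatic carbons in a ring (a benzene ring).
(A) contains a phenyl ring, which satisfies every atom and bond constraint.
(B) has a methyl group (-CH3) but no six-membered all-carbon aromatic ring is present.
(C) has a methyl group (-CH3) but no six-membered all-carbon aromatic ring is present.
(D) has a methyl group (-CH3) but no six-membered all-carbon aromatic ring is present.
So the answer is (A).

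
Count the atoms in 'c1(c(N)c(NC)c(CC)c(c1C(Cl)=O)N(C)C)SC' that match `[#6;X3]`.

Check the 19 heavy atoms by environment: 6× c (aromatic, X3) → match; 1× C (X3) → match; 1× O (X1) → no; 1× Cl (X1) → no; 1× S (X2) → no; 6× C (X4) → no; 3× N (X3) → no.
Summing the matching environments: 6 + 1 = 7 matching atoms.

7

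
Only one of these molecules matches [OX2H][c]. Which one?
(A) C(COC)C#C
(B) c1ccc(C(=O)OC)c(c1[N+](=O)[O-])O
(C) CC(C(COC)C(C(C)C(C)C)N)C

B

[OX2H][c] describes a hydroxyl oxygen attached to an aromatic carbon (a phenol).
(A) has a methoxy ether (-OCH3) but the oxygen has H0, not H1.
(B) contains a hydroxyl group (-OH), which satisfies every atom and bond constraint.
(C) has a methoxy ether (-OCH3) but the oxygen has H0, not H1.
So the answer is (B).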